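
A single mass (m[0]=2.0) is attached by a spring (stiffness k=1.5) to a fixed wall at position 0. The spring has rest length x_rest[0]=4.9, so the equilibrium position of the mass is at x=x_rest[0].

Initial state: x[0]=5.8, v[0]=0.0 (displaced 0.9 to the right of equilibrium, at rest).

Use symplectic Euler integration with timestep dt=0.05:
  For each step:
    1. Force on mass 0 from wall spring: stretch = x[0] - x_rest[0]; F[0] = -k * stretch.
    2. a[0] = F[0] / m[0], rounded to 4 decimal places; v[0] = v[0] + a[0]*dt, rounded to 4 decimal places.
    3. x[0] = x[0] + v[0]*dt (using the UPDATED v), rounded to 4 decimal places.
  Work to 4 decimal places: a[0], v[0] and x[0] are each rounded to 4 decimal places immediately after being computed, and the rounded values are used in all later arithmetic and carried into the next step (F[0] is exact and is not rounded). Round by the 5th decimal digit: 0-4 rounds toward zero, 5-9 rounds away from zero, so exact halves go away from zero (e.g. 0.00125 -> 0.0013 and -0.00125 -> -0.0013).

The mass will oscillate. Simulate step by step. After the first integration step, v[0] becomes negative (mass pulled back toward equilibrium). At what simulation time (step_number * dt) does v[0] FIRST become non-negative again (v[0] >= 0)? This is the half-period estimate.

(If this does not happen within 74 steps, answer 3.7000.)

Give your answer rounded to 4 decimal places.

Step 0: x=[5.8000] v=[0.0000]
Step 1: x=[5.7983] v=[-0.0338]
Step 2: x=[5.7949] v=[-0.0675]
Step 3: x=[5.7898] v=[-0.1011]
Step 4: x=[5.7831] v=[-0.1345]
Step 5: x=[5.7747] v=[-0.1676]
Step 6: x=[5.7647] v=[-0.2004]
Step 7: x=[5.7531] v=[-0.2328]
Step 8: x=[5.7399] v=[-0.2648]
Step 9: x=[5.7251] v=[-0.2963]
Step 10: x=[5.7087] v=[-0.3272]
Step 11: x=[5.6908] v=[-0.3575]
Step 12: x=[5.6714] v=[-0.3872]
Step 13: x=[5.6506] v=[-0.4161]
Step 14: x=[5.6284] v=[-0.4443]
Step 15: x=[5.6048] v=[-0.4716]
Step 16: x=[5.5799] v=[-0.4980]
Step 17: x=[5.5537] v=[-0.5235]
Step 18: x=[5.5263] v=[-0.5480]
Step 19: x=[5.4977] v=[-0.5715]
Step 20: x=[5.4680] v=[-0.5939]
Step 21: x=[5.4372] v=[-0.6152]
Step 22: x=[5.4054] v=[-0.6353]
Step 23: x=[5.3727] v=[-0.6543]
Step 24: x=[5.3391] v=[-0.6720]
Step 25: x=[5.3047] v=[-0.6885]
Step 26: x=[5.2695] v=[-0.7037]
Step 27: x=[5.2336] v=[-0.7176]
Step 28: x=[5.1971] v=[-0.7301]
Step 29: x=[5.1600] v=[-0.7412]
Step 30: x=[5.1225] v=[-0.7510]
Step 31: x=[5.0845] v=[-0.7593]
Step 32: x=[5.0462] v=[-0.7662]
Step 33: x=[5.0076] v=[-0.7717]
Step 34: x=[4.9688] v=[-0.7757]
Step 35: x=[4.9299] v=[-0.7783]
Step 36: x=[4.8909] v=[-0.7794]
Step 37: x=[4.8519] v=[-0.7791]
Step 38: x=[4.8130] v=[-0.7773]
Step 39: x=[4.7743] v=[-0.7740]
Step 40: x=[4.7358] v=[-0.7693]
Step 41: x=[4.6976] v=[-0.7631]
Step 42: x=[4.6598] v=[-0.7555]
Step 43: x=[4.6225] v=[-0.7465]
Step 44: x=[4.5857] v=[-0.7361]
Step 45: x=[4.5495] v=[-0.7243]
Step 46: x=[4.5139] v=[-0.7112]
Step 47: x=[4.4791] v=[-0.6967]
Step 48: x=[4.4451] v=[-0.6809]
Step 49: x=[4.4119] v=[-0.6638]
Step 50: x=[4.3796] v=[-0.6455]
Step 51: x=[4.3483] v=[-0.6260]
Step 52: x=[4.3180] v=[-0.6053]
Step 53: x=[4.2888] v=[-0.5835]
Step 54: x=[4.2608] v=[-0.5606]
Step 55: x=[4.2340] v=[-0.5366]
Step 56: x=[4.2084] v=[-0.5116]
Step 57: x=[4.1841] v=[-0.4857]
Step 58: x=[4.1612] v=[-0.4589]
Step 59: x=[4.1396] v=[-0.4312]
Step 60: x=[4.1195] v=[-0.4027]
Step 61: x=[4.1008] v=[-0.3734]
Step 62: x=[4.0836] v=[-0.3434]
Step 63: x=[4.0680] v=[-0.3128]
Step 64: x=[4.0539] v=[-0.2816]
Step 65: x=[4.0414] v=[-0.2499]
Step 66: x=[4.0305] v=[-0.2177]
Step 67: x=[4.0212] v=[-0.1851]
Step 68: x=[4.0136] v=[-0.1521]
Step 69: x=[4.0077] v=[-0.1189]
Step 70: x=[4.0034] v=[-0.0854]
Step 71: x=[4.0008] v=[-0.0518]
Step 72: x=[3.9999] v=[-0.0181]
Step 73: x=[4.0007] v=[0.0157]
First v>=0 after going negative at step 73, time=3.6500

Answer: 3.6500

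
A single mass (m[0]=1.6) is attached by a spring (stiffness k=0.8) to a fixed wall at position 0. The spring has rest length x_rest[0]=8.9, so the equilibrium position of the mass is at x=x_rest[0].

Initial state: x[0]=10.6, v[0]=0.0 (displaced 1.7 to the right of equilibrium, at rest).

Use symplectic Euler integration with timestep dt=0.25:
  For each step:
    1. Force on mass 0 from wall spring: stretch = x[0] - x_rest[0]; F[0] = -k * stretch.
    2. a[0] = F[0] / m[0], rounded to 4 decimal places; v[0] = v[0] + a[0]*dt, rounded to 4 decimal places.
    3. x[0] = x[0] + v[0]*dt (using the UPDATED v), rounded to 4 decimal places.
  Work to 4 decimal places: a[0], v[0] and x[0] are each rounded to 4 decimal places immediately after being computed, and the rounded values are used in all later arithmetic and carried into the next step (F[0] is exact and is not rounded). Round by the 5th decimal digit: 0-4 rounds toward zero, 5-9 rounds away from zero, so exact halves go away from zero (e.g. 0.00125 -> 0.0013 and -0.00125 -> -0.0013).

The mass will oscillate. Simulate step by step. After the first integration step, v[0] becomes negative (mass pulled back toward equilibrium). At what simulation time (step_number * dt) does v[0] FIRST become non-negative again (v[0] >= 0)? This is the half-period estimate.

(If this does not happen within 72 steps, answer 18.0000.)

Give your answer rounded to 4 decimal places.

Answer: 4.5000

Derivation:
Step 0: x=[10.6000] v=[0.0000]
Step 1: x=[10.5469] v=[-0.2125]
Step 2: x=[10.4423] v=[-0.4184]
Step 3: x=[10.2895] v=[-0.6112]
Step 4: x=[10.0933] v=[-0.7849]
Step 5: x=[9.8598] v=[-0.9341]
Step 6: x=[9.5963] v=[-1.0541]
Step 7: x=[9.3110] v=[-1.1412]
Step 8: x=[9.0129] v=[-1.1926]
Step 9: x=[8.7112] v=[-1.2067]
Step 10: x=[8.4154] v=[-1.1831]
Step 11: x=[8.1348] v=[-1.1225]
Step 12: x=[7.8781] v=[-1.0269]
Step 13: x=[7.6533] v=[-0.8992]
Step 14: x=[7.4675] v=[-0.7434]
Step 15: x=[7.3264] v=[-0.5643]
Step 16: x=[7.2345] v=[-0.3676]
Step 17: x=[7.1947] v=[-0.1594]
Step 18: x=[7.2082] v=[0.0538]
First v>=0 after going negative at step 18, time=4.5000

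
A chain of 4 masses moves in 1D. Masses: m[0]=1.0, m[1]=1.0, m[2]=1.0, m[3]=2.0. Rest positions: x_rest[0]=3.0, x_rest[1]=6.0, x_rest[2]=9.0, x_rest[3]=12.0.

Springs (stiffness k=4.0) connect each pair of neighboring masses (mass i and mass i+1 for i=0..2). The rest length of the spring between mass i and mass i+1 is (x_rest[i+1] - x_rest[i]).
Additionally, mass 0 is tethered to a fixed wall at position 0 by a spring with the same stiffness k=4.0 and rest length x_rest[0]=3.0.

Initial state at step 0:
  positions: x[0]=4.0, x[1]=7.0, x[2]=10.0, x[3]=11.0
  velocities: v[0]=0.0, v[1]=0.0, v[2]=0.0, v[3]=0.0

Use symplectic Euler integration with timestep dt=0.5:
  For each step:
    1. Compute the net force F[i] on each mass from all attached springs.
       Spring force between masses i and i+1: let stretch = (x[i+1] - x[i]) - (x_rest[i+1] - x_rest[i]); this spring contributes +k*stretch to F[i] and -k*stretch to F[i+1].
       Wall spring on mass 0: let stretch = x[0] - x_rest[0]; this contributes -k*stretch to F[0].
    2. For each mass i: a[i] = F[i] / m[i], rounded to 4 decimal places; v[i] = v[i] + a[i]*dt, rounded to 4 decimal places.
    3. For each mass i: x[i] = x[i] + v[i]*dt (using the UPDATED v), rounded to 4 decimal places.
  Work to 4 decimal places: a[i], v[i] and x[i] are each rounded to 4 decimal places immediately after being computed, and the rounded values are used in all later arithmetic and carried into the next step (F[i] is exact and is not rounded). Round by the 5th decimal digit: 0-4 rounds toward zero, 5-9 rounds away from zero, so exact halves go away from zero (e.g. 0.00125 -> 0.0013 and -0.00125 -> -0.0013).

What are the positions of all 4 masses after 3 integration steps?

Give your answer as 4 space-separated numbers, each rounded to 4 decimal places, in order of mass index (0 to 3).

Answer: 1.0000 5.0000 8.5000 12.7500

Derivation:
Step 0: x=[4.0000 7.0000 10.0000 11.0000] v=[0.0000 0.0000 0.0000 0.0000]
Step 1: x=[3.0000 7.0000 8.0000 12.0000] v=[-2.0000 0.0000 -4.0000 2.0000]
Step 2: x=[3.0000 4.0000 9.0000 12.5000] v=[0.0000 -6.0000 2.0000 1.0000]
Step 3: x=[1.0000 5.0000 8.5000 12.7500] v=[-4.0000 2.0000 -1.0000 0.5000]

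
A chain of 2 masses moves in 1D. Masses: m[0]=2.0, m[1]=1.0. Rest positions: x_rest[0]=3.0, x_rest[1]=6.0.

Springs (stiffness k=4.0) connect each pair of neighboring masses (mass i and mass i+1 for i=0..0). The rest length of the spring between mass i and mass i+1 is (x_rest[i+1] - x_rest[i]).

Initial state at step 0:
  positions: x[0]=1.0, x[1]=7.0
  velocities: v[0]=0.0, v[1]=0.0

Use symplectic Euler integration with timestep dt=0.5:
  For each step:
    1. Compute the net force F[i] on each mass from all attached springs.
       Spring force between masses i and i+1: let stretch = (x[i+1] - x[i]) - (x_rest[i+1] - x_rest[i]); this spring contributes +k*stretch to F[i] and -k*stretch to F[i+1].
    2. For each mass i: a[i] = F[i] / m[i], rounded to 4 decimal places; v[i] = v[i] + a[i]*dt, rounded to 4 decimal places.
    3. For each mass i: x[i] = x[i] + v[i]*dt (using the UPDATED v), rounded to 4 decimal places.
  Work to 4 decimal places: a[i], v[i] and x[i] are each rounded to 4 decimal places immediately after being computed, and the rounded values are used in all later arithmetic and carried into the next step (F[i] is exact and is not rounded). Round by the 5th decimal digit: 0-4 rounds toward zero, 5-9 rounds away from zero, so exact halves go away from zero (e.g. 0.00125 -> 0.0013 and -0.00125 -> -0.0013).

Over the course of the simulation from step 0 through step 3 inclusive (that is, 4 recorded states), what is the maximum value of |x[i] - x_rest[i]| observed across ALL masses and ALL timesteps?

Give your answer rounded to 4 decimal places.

Step 0: x=[1.0000 7.0000] v=[0.0000 0.0000]
Step 1: x=[2.5000 4.0000] v=[3.0000 -6.0000]
Step 2: x=[3.2500 2.5000] v=[1.5000 -3.0000]
Step 3: x=[2.1250 4.7500] v=[-2.2500 4.5000]
Max displacement = 3.5000

Answer: 3.5000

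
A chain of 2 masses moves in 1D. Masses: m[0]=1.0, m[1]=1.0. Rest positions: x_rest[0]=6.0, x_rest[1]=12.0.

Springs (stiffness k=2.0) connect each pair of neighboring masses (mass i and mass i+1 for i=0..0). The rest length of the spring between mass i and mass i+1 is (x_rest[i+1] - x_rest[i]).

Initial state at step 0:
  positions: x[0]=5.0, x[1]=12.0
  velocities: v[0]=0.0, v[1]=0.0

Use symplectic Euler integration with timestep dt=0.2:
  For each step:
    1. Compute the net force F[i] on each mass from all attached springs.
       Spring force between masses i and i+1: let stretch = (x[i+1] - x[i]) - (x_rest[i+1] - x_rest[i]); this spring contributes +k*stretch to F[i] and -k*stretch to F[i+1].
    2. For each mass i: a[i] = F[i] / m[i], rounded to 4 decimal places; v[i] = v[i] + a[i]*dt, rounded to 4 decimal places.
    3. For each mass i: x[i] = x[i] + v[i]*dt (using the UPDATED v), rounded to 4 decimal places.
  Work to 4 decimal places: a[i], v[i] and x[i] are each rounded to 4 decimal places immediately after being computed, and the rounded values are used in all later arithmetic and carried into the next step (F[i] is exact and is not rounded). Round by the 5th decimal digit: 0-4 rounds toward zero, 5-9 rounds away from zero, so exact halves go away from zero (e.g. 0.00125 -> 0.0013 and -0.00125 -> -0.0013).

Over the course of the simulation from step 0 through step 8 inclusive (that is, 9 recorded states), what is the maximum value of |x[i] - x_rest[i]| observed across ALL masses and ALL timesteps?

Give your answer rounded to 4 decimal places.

Step 0: x=[5.0000 12.0000] v=[0.0000 0.0000]
Step 1: x=[5.0800 11.9200] v=[0.4000 -0.4000]
Step 2: x=[5.2272 11.7728] v=[0.7360 -0.7360]
Step 3: x=[5.4180 11.5820] v=[0.9542 -0.9542]
Step 4: x=[5.6220 11.3780] v=[1.0198 -1.0198]
Step 5: x=[5.8064 11.1936] v=[0.9222 -0.9222]
Step 6: x=[5.9418 11.0582] v=[0.6771 -0.6771]
Step 7: x=[6.0065 10.9935] v=[0.3237 -0.3237]
Step 8: x=[5.9902 11.0098] v=[-0.0815 0.0815]
Max displacement = 1.0065

Answer: 1.0065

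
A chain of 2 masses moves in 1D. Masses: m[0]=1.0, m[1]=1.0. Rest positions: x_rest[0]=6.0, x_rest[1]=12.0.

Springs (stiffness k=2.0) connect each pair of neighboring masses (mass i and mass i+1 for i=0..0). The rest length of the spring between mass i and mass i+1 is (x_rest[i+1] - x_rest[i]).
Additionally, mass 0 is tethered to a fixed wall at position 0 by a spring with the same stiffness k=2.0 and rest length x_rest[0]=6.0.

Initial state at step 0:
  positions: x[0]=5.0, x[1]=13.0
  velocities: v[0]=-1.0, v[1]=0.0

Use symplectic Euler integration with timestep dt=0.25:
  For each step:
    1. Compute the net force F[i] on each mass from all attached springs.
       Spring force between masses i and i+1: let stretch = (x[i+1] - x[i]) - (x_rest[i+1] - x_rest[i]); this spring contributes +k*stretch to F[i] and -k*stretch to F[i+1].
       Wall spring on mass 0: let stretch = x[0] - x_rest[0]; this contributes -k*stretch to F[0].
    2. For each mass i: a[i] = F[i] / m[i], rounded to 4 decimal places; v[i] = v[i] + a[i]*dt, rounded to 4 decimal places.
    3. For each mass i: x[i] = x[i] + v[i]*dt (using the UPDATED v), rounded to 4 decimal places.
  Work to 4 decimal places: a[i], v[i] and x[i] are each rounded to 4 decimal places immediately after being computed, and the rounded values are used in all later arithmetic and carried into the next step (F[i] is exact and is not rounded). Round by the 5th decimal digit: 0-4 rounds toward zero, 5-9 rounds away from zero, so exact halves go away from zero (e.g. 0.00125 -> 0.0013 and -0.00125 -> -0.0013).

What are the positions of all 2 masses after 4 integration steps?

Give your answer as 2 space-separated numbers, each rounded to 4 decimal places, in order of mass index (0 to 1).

Answer: 6.6629 11.2564

Derivation:
Step 0: x=[5.0000 13.0000] v=[-1.0000 0.0000]
Step 1: x=[5.1250 12.7500] v=[0.5000 -1.0000]
Step 2: x=[5.5625 12.2969] v=[1.7500 -1.8125]
Step 3: x=[6.1465 11.7520] v=[2.3360 -2.1797]
Step 4: x=[6.6629 11.2564] v=[2.0655 -1.9825]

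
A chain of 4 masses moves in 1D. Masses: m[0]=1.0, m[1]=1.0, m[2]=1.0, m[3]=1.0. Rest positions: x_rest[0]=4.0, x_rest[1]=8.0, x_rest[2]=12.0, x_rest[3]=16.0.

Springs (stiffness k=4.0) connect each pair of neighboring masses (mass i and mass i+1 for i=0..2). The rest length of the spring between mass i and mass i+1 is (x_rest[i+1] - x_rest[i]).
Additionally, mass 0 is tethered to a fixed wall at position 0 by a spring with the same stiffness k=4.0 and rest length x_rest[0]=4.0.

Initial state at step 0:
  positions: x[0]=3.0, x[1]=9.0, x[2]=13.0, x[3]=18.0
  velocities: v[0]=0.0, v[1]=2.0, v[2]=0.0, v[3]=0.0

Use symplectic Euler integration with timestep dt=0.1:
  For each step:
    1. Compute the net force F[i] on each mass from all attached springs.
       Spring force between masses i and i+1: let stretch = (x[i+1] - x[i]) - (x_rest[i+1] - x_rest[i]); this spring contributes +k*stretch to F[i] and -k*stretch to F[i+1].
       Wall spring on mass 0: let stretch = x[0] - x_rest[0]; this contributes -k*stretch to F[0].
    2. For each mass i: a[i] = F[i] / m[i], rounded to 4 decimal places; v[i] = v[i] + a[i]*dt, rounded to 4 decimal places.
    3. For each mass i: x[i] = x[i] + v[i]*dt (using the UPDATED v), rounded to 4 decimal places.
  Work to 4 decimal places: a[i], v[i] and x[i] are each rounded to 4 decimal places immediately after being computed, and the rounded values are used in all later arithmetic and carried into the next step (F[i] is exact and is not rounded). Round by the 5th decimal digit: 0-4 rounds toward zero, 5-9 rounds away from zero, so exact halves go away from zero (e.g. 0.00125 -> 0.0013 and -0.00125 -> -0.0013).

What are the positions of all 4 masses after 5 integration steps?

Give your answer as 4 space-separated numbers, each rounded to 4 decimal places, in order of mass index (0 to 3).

Step 0: x=[3.0000 9.0000 13.0000 18.0000] v=[0.0000 2.0000 0.0000 0.0000]
Step 1: x=[3.1200 9.1200 13.0400 17.9600] v=[1.2000 1.2000 0.4000 -0.4000]
Step 2: x=[3.3552 9.1568 13.1200 17.8832] v=[2.3520 0.3680 0.8000 -0.7680]
Step 3: x=[3.6883 9.1201 13.2320 17.7759] v=[3.3306 -0.3674 1.1200 -1.0733]
Step 4: x=[4.0911 9.0306 13.3613 17.6468] v=[4.0280 -0.8954 1.2928 -1.2909]
Step 5: x=[4.5278 8.9167 13.4888 17.5063] v=[4.3674 -1.1389 1.2747 -1.4051]

Answer: 4.5278 8.9167 13.4888 17.5063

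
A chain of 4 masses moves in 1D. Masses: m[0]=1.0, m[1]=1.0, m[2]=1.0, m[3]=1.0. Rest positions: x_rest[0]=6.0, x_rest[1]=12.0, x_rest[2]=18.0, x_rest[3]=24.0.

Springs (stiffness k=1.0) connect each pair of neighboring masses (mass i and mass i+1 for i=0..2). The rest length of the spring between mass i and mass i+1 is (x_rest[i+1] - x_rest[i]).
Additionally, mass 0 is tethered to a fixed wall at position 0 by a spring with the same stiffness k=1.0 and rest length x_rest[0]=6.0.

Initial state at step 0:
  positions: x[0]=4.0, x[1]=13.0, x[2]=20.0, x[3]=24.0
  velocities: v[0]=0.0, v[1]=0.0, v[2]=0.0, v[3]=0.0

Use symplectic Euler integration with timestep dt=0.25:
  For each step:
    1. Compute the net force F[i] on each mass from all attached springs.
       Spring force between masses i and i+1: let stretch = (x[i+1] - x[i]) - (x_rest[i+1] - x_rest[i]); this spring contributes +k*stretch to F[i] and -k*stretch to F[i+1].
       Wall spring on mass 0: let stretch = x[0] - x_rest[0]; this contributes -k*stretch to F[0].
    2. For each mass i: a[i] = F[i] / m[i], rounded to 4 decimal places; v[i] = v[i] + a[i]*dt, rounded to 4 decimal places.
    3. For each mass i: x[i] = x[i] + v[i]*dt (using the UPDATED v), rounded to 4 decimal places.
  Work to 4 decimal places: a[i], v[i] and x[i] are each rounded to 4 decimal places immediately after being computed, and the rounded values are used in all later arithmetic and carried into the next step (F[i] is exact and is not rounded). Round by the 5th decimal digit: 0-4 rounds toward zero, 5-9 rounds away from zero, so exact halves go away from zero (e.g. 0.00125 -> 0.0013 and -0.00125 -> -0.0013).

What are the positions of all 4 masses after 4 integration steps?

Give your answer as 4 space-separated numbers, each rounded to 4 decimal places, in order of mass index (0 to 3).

Step 0: x=[4.0000 13.0000 20.0000 24.0000] v=[0.0000 0.0000 0.0000 0.0000]
Step 1: x=[4.3125 12.8750 19.8125 24.1250] v=[1.2500 -0.5000 -0.7500 0.5000]
Step 2: x=[4.8906 12.6484 19.4609 24.3555] v=[2.3125 -0.9063 -1.4063 0.9219]
Step 3: x=[5.6479 12.3628 18.9895 24.6551] v=[3.0293 -1.1426 -1.8858 1.1983]
Step 4: x=[6.4719 12.0716 18.4580 24.9756] v=[3.2961 -1.1647 -2.1261 1.2819]

Answer: 6.4719 12.0716 18.4580 24.9756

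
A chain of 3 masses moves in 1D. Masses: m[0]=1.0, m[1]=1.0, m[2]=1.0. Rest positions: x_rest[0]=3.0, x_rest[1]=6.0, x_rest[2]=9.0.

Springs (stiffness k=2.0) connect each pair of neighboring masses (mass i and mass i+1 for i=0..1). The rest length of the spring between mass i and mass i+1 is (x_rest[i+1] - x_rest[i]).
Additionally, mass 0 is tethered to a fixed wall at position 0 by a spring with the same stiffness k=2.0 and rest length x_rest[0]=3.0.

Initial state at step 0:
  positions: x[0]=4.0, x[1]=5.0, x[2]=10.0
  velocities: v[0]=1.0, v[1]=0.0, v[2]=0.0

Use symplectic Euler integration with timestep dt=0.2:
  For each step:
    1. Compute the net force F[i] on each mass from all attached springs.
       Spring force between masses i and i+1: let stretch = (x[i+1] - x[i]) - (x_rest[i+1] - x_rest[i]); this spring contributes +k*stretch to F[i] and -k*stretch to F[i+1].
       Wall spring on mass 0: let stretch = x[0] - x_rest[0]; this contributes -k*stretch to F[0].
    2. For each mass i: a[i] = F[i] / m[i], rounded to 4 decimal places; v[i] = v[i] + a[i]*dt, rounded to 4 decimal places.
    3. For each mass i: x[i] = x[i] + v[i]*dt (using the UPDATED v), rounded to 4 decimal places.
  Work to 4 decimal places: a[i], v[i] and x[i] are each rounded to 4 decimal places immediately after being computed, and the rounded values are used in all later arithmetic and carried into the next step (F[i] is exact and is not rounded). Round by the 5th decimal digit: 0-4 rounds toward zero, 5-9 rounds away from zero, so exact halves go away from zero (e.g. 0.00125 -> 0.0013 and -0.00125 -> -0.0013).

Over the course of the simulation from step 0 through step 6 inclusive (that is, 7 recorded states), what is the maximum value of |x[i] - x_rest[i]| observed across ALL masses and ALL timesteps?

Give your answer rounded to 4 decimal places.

Answer: 1.7883

Derivation:
Step 0: x=[4.0000 5.0000 10.0000] v=[1.0000 0.0000 0.0000]
Step 1: x=[3.9600 5.3200 9.8400] v=[-0.2000 1.6000 -0.8000]
Step 2: x=[3.7120 5.8928 9.5584] v=[-1.2400 2.8640 -1.4080]
Step 3: x=[3.3415 6.5844 9.2236] v=[-1.8525 3.4579 -1.6742]
Step 4: x=[2.9631 7.2277 8.9176] v=[-1.8919 3.2164 -1.5299]
Step 5: x=[2.6888 7.6650 8.7164] v=[-1.3713 2.1865 -1.0059]
Step 6: x=[2.5975 7.7883 8.6711] v=[-0.4563 0.6166 -0.2265]
Max displacement = 1.7883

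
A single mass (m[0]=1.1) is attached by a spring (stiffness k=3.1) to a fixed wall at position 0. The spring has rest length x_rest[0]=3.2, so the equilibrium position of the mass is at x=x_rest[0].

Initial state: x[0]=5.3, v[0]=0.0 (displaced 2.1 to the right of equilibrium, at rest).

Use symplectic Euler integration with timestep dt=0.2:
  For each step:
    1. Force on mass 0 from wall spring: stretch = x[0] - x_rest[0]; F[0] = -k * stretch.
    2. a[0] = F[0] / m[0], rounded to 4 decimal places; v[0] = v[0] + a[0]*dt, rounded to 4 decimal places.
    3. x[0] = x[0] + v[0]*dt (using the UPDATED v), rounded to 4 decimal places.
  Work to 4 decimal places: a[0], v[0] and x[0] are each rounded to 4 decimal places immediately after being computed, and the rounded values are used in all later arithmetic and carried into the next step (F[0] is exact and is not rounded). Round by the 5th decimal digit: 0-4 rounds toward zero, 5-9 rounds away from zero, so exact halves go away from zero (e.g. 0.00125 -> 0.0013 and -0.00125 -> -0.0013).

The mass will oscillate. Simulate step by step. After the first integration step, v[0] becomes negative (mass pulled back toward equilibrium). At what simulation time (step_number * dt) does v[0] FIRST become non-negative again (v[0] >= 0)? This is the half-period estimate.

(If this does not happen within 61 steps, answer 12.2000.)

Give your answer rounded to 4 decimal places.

Step 0: x=[5.3000] v=[0.0000]
Step 1: x=[5.0633] v=[-1.1836]
Step 2: x=[4.6165] v=[-2.2338]
Step 3: x=[4.0101] v=[-3.0322]
Step 4: x=[3.3123] v=[-3.4888]
Step 5: x=[2.6019] v=[-3.5521]
Step 6: x=[1.9589] v=[-3.2150]
Step 7: x=[1.4558] v=[-2.5155]
Step 8: x=[1.1493] v=[-1.5324]
Step 9: x=[1.0740] v=[-0.3766]
Step 10: x=[1.2383] v=[0.8217]
First v>=0 after going negative at step 10, time=2.0000

Answer: 2.0000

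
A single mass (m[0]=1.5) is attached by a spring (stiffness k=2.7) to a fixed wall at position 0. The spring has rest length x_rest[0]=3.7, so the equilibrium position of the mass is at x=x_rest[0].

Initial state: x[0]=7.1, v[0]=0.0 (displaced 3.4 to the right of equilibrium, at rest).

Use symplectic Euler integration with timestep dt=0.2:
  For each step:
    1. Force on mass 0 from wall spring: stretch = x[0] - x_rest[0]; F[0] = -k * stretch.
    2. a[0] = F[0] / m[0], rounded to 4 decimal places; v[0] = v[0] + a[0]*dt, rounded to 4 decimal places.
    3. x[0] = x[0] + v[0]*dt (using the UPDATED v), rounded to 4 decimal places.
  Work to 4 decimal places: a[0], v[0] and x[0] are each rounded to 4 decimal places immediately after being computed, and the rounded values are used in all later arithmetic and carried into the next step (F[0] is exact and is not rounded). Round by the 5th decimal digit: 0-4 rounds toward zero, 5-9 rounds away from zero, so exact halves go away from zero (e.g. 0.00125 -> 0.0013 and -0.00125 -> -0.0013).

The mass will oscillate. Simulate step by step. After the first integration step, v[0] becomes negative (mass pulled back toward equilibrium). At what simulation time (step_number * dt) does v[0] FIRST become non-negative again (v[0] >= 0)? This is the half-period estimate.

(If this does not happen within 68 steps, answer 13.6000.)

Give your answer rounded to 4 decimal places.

Step 0: x=[7.1000] v=[0.0000]
Step 1: x=[6.8552] v=[-1.2240]
Step 2: x=[6.3832] v=[-2.3599]
Step 3: x=[5.7180] v=[-3.3259]
Step 4: x=[4.9075] v=[-4.0524]
Step 5: x=[4.0101] v=[-4.4871]
Step 6: x=[3.0904] v=[-4.5987]
Step 7: x=[2.2146] v=[-4.3792]
Step 8: x=[1.4457] v=[-3.8445]
Step 9: x=[0.8391] v=[-3.0330]
Step 10: x=[0.4385] v=[-2.0031]
Step 11: x=[0.2727] v=[-0.8290]
Step 12: x=[0.3537] v=[0.4048]
First v>=0 after going negative at step 12, time=2.4000

Answer: 2.4000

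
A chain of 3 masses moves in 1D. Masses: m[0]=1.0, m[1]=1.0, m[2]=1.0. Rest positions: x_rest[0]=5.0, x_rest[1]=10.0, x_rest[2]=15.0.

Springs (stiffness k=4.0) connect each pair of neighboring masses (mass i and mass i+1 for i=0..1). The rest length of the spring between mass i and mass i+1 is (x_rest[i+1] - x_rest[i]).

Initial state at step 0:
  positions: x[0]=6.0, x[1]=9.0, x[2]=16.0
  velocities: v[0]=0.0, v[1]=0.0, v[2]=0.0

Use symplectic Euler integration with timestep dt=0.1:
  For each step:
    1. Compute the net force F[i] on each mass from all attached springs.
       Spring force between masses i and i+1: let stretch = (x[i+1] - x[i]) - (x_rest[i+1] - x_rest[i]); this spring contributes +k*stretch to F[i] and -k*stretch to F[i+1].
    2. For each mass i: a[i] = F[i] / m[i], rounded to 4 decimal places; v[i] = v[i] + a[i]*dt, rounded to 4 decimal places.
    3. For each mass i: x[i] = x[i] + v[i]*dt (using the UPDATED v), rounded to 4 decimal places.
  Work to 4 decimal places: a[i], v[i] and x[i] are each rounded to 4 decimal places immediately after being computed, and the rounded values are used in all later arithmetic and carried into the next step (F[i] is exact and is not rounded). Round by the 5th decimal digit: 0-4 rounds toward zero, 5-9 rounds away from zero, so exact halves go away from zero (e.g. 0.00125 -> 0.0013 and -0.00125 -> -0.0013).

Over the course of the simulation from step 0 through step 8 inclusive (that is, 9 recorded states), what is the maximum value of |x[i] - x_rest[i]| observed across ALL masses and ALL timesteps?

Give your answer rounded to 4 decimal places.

Step 0: x=[6.0000 9.0000 16.0000] v=[0.0000 0.0000 0.0000]
Step 1: x=[5.9200 9.1600 15.9200] v=[-0.8000 1.6000 -0.8000]
Step 2: x=[5.7696 9.4608 15.7696] v=[-1.5040 3.0080 -1.5040]
Step 3: x=[5.5669 9.8663 15.5669] v=[-2.0275 4.0550 -2.0275]
Step 4: x=[5.3361 10.3279 15.3361] v=[-2.3077 4.6155 -2.3077]
Step 5: x=[5.1050 10.7901 15.1050] v=[-2.3110 4.6221 -2.3110]
Step 6: x=[4.9013 11.1975 14.9013] v=[-2.0370 4.0740 -2.0370]
Step 7: x=[4.7495 11.5012 14.7495] v=[-1.5185 3.0370 -1.5185]
Step 8: x=[4.6677 11.6648 14.6677] v=[-0.8178 1.6356 -0.8178]
Max displacement = 1.6648

Answer: 1.6648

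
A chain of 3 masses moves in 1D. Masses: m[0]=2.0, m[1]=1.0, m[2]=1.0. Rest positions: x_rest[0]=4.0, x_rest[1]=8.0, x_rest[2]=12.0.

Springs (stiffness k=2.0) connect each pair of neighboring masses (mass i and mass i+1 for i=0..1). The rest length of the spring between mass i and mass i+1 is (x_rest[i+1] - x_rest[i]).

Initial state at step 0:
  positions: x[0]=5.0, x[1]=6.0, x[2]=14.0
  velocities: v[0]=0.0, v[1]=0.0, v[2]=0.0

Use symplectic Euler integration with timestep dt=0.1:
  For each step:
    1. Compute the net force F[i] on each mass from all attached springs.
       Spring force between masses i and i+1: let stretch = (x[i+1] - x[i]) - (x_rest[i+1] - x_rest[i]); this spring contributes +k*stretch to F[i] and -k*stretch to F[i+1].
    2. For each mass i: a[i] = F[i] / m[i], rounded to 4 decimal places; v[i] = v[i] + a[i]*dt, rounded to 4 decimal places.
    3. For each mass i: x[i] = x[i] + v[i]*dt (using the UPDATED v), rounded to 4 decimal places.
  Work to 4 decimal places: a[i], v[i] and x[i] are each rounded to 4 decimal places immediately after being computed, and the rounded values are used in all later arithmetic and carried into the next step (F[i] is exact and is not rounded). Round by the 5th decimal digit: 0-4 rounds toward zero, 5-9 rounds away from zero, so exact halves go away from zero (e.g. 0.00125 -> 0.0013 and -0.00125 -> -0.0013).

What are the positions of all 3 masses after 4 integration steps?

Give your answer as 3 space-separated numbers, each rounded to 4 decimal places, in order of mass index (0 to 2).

Answer: 4.7248 7.2860 13.2644

Derivation:
Step 0: x=[5.0000 6.0000 14.0000] v=[0.0000 0.0000 0.0000]
Step 1: x=[4.9700 6.1400 13.9200] v=[-0.3000 1.4000 -0.8000]
Step 2: x=[4.9117 6.4122 13.7644] v=[-0.5830 2.7220 -1.5560]
Step 3: x=[4.8284 6.8014 13.5418] v=[-0.8330 3.8923 -2.2264]
Step 4: x=[4.7248 7.2860 13.2644] v=[-1.0357 4.8458 -2.7745]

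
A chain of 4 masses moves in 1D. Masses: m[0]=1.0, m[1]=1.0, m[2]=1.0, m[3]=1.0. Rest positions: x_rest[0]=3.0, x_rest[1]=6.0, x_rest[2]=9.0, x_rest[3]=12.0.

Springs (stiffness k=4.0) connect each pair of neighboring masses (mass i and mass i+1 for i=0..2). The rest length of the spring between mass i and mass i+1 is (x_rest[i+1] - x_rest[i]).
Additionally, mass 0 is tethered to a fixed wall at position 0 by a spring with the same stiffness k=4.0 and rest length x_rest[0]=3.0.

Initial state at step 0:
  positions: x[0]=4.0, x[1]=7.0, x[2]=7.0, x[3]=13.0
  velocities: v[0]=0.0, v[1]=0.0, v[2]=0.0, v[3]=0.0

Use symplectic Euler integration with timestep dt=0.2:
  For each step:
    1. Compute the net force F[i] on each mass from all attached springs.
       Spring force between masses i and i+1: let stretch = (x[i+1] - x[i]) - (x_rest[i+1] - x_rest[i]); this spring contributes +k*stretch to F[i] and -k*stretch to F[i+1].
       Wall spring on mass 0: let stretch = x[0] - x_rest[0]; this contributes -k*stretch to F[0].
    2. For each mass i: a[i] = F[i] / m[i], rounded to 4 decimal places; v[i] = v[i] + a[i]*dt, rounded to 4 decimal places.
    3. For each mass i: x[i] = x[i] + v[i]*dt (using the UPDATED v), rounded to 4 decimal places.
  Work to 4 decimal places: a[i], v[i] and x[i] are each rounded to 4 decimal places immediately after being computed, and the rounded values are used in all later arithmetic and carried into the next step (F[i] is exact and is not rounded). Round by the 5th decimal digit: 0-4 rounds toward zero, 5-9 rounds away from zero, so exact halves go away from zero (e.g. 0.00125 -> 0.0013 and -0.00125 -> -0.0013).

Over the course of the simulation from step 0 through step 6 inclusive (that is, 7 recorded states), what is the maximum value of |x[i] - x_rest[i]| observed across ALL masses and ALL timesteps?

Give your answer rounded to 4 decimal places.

Step 0: x=[4.0000 7.0000 7.0000 13.0000] v=[0.0000 0.0000 0.0000 0.0000]
Step 1: x=[3.8400 6.5200 7.9600 12.5200] v=[-0.8000 -2.4000 4.8000 -2.4000]
Step 2: x=[3.4944 5.8416 9.4192 11.7904] v=[-1.7280 -3.3920 7.2960 -3.6480]
Step 3: x=[2.9652 5.3601 10.6854 11.1614] v=[-2.6458 -2.4077 6.3309 -3.1450]
Step 4: x=[2.3448 5.3474 11.1757 10.9362] v=[-3.1020 -0.0634 2.4515 -1.1258]
Step 5: x=[1.8296 5.7868 10.6952 11.2294] v=[-2.5758 2.1972 -2.4027 1.4658]
Step 6: x=[1.6549 6.3784 9.5148 11.9171] v=[-0.8737 2.9582 -5.9021 3.4384]
Max displacement = 2.1757

Answer: 2.1757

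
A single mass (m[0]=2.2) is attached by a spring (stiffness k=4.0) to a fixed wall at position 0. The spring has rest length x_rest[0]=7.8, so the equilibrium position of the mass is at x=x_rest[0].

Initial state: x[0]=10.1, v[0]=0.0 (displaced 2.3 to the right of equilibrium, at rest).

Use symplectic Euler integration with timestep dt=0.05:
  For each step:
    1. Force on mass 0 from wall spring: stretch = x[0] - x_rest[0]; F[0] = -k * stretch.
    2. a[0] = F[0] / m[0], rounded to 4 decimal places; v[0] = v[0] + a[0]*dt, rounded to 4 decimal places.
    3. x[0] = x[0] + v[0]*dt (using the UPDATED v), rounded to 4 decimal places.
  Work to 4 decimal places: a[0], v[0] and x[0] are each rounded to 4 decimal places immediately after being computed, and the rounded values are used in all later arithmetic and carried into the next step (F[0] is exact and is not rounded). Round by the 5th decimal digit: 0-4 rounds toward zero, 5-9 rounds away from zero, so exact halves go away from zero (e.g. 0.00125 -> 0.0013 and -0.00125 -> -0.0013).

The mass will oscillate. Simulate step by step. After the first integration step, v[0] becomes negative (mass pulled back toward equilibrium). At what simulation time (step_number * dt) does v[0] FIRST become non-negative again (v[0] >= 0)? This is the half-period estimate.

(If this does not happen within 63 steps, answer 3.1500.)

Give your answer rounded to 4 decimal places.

Step 0: x=[10.1000] v=[0.0000]
Step 1: x=[10.0895] v=[-0.2091]
Step 2: x=[10.0686] v=[-0.4172]
Step 3: x=[10.0374] v=[-0.6234]
Step 4: x=[9.9961] v=[-0.8268]
Step 5: x=[9.9448] v=[-1.0264]
Step 6: x=[9.8837] v=[-1.2214]
Step 7: x=[9.8132] v=[-1.4108]
Step 8: x=[9.7335] v=[-1.5938]
Step 9: x=[9.6450] v=[-1.7696]
Step 10: x=[9.5481] v=[-1.9373]
Step 11: x=[9.4433] v=[-2.0962]
Step 12: x=[9.3310] v=[-2.2456]
Step 13: x=[9.2118] v=[-2.3848]
Step 14: x=[9.0861] v=[-2.5131]
Step 15: x=[8.9546] v=[-2.6300]
Step 16: x=[8.8179] v=[-2.7350]
Step 17: x=[8.6765] v=[-2.8275]
Step 18: x=[8.5311] v=[-2.9072]
Step 19: x=[8.3824] v=[-2.9737]
Step 20: x=[8.2311] v=[-3.0266]
Step 21: x=[8.0778] v=[-3.0658]
Step 22: x=[7.9232] v=[-3.0911]
Step 23: x=[7.7681] v=[-3.1023]
Step 24: x=[7.6131] v=[-3.0994]
Step 25: x=[7.4590] v=[-3.0824]
Step 26: x=[7.3064] v=[-3.0514]
Step 27: x=[7.1561] v=[-3.0065]
Step 28: x=[7.0087] v=[-2.9480]
Step 29: x=[6.8649] v=[-2.8761]
Step 30: x=[6.7253] v=[-2.7911]
Step 31: x=[6.5906] v=[-2.6934]
Step 32: x=[6.4614] v=[-2.5835]
Step 33: x=[6.3383] v=[-2.4618]
Step 34: x=[6.2219] v=[-2.3289]
Step 35: x=[6.1126] v=[-2.1854]
Step 36: x=[6.0110] v=[-2.0320]
Step 37: x=[5.9175] v=[-1.8694]
Step 38: x=[5.8326] v=[-1.6983]
Step 39: x=[5.7566] v=[-1.5194]
Step 40: x=[5.6899] v=[-1.3336]
Step 41: x=[5.6328] v=[-1.1418]
Step 42: x=[5.5856] v=[-0.9448]
Step 43: x=[5.5484] v=[-0.7435]
Step 44: x=[5.5215] v=[-0.5388]
Step 45: x=[5.5049] v=[-0.3317]
Step 46: x=[5.4987] v=[-0.1231]
Step 47: x=[5.5030] v=[0.0861]
First v>=0 after going negative at step 47, time=2.3500

Answer: 2.3500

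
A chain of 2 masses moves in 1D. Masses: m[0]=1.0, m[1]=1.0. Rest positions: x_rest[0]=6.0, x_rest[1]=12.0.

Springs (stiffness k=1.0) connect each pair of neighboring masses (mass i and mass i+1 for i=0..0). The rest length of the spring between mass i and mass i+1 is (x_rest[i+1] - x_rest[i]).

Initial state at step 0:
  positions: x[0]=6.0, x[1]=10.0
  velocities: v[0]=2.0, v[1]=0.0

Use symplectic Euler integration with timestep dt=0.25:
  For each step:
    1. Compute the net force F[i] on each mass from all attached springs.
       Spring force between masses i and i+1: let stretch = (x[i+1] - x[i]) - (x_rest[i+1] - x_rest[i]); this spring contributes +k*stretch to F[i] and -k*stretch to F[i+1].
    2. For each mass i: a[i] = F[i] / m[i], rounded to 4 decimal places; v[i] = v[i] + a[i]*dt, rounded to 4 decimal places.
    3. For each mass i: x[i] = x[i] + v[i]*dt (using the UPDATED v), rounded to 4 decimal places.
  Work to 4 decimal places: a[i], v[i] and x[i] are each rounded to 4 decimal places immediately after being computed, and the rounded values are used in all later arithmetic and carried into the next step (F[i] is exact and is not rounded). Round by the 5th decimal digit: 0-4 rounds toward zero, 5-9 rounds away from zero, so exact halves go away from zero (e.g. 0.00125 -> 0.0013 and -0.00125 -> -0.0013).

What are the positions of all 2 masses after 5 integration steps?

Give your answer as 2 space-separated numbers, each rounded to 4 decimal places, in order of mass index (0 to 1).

Step 0: x=[6.0000 10.0000] v=[2.0000 0.0000]
Step 1: x=[6.3750 10.1250] v=[1.5000 0.5000]
Step 2: x=[6.6094 10.3906] v=[0.9375 1.0625]
Step 3: x=[6.7051 10.7949] v=[0.3828 1.6172]
Step 4: x=[6.6814 11.3186] v=[-0.0948 2.0948]
Step 5: x=[6.5725 11.9275] v=[-0.4355 2.4355]

Answer: 6.5725 11.9275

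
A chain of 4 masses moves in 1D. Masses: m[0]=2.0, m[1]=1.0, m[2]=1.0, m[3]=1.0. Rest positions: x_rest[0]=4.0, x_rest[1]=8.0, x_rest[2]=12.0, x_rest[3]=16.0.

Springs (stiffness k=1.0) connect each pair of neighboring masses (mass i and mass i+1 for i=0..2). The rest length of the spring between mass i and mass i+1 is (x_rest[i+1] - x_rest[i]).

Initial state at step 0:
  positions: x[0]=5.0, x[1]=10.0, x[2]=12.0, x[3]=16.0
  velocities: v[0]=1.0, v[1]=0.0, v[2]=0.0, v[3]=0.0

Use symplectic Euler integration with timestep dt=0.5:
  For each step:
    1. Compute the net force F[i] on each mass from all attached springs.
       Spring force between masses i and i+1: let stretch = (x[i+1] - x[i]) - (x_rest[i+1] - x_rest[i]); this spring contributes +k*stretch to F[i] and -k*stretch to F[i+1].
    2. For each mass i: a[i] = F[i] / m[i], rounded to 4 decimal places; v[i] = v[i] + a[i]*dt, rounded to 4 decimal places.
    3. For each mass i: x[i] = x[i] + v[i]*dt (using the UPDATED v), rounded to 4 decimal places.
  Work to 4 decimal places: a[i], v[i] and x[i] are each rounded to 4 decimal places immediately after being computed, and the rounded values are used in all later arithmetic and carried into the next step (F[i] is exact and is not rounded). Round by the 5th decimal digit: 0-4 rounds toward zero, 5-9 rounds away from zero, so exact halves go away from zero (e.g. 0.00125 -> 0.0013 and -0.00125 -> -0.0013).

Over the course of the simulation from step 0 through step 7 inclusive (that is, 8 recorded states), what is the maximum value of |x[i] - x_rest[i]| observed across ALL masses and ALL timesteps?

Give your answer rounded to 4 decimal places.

Answer: 3.1255

Derivation:
Step 0: x=[5.0000 10.0000 12.0000 16.0000] v=[1.0000 0.0000 0.0000 0.0000]
Step 1: x=[5.6250 9.2500 12.5000 16.0000] v=[1.2500 -1.5000 1.0000 0.0000]
Step 2: x=[6.2032 8.4063 13.0625 16.1250] v=[1.1563 -1.6875 1.1250 0.2500]
Step 3: x=[6.5568 8.1758 13.2266 16.4844] v=[0.7071 -0.4610 0.3282 0.7188]
Step 4: x=[6.6128 8.8033 12.9425 17.0294] v=[0.1119 1.2549 -0.5683 1.0899]
Step 5: x=[6.4426 9.9180 12.6453 17.5527] v=[-0.3405 2.2293 -0.5945 1.0465]
Step 6: x=[6.2068 10.8457 12.8931 17.8491] v=[-0.4717 1.8553 0.4956 0.5928]
Step 7: x=[6.0508 11.1255 13.8681 17.9065] v=[-0.3120 0.5596 1.9499 0.1148]
Max displacement = 3.1255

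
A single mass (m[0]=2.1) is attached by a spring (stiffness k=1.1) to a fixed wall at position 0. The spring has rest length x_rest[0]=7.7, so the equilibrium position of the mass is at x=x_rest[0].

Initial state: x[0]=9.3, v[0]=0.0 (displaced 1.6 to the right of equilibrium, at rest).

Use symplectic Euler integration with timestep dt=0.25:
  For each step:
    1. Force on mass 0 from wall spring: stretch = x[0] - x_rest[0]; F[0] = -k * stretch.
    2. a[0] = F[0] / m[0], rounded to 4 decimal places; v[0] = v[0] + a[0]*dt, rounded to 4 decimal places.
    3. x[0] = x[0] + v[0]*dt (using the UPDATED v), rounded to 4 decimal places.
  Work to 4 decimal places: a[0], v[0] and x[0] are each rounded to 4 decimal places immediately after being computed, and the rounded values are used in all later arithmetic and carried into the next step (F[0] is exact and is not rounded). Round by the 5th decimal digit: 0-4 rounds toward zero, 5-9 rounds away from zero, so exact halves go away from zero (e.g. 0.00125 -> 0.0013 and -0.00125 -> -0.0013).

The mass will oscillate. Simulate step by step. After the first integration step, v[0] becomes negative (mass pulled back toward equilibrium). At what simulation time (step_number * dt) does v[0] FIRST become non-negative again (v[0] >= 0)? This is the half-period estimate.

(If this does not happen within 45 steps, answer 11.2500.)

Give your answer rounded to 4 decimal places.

Answer: 4.5000

Derivation:
Step 0: x=[9.3000] v=[0.0000]
Step 1: x=[9.2476] v=[-0.2095]
Step 2: x=[9.1446] v=[-0.4122]
Step 3: x=[8.9943] v=[-0.6014]
Step 4: x=[8.8016] v=[-0.7709]
Step 5: x=[8.5728] v=[-0.9152]
Step 6: x=[8.3154] v=[-1.0295]
Step 7: x=[8.0379] v=[-1.1101]
Step 8: x=[7.7493] v=[-1.1544]
Step 9: x=[7.4591] v=[-1.1609]
Step 10: x=[7.1768] v=[-1.1294]
Step 11: x=[6.9116] v=[-1.0609]
Step 12: x=[6.6722] v=[-0.9577]
Step 13: x=[6.4664] v=[-0.8231]
Step 14: x=[6.3010] v=[-0.6616]
Step 15: x=[6.1814] v=[-0.4784]
Step 16: x=[6.1115] v=[-0.2795]
Step 17: x=[6.0936] v=[-0.0715]
Step 18: x=[6.1283] v=[0.1389]
First v>=0 after going negative at step 18, time=4.5000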